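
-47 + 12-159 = -194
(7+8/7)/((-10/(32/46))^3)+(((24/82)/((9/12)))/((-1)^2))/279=-163497776/121781023875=-0.00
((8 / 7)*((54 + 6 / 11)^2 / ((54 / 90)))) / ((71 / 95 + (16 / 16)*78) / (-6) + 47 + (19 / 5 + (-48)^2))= 547200000 / 226107497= 2.42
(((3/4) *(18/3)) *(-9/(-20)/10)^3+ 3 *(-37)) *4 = -1775993439/4000000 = -444.00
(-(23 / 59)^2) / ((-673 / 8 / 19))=80408 / 2342713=0.03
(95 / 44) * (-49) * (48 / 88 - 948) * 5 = 121286025 / 242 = 501181.92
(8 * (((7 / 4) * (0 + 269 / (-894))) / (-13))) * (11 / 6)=20713 / 34866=0.59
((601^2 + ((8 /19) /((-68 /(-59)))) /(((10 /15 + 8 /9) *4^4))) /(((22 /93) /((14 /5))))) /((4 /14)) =136103865974097 /9095680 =14963572.37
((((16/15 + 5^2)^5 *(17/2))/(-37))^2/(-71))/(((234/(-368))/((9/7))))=1110256305620318249965521562894/5100535559970703125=217674456449.96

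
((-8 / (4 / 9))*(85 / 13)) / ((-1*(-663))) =-30 / 169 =-0.18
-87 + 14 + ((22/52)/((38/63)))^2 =-70778263/976144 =-72.51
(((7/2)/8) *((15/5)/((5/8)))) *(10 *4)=84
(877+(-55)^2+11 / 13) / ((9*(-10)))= -50737 / 1170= -43.36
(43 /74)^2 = 1849 /5476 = 0.34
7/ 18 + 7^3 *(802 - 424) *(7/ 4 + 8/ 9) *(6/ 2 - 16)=-40030669/ 9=-4447852.11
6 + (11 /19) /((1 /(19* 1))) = 17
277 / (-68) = -277 / 68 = -4.07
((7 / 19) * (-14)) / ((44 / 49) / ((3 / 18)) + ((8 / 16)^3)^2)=-0.95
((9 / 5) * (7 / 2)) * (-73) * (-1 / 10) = 4599 / 100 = 45.99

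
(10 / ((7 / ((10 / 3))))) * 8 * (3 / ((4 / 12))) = 2400 / 7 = 342.86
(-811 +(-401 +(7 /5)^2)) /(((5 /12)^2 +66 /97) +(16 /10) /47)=-19859660496 /14575295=-1362.56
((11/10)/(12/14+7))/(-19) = -7/950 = -0.01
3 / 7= 0.43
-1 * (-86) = 86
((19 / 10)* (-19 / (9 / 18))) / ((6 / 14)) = -2527 / 15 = -168.47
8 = 8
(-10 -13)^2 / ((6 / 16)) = 4232 / 3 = 1410.67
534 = 534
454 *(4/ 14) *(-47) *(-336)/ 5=2048448/ 5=409689.60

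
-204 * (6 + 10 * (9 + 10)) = -39984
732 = 732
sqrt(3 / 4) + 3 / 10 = 3 / 10 + sqrt(3) / 2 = 1.17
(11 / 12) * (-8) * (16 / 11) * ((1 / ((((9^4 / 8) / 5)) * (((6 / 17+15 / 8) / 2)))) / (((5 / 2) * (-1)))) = 139264 / 5963949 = 0.02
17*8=136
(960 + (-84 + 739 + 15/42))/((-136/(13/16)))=-293995/30464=-9.65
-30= -30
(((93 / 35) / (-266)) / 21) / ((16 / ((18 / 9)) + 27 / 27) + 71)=-31 / 5213600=-0.00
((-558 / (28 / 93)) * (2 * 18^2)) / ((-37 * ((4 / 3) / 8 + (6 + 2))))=50440968 / 12691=3974.55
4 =4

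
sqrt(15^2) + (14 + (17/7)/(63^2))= 805724/27783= 29.00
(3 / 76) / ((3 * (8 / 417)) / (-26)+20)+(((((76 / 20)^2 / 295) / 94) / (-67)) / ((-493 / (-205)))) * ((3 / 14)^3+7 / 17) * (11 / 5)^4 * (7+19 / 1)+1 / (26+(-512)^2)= 689682394131997079369021 / 600857273680694900761500000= 0.00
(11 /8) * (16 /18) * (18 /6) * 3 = 11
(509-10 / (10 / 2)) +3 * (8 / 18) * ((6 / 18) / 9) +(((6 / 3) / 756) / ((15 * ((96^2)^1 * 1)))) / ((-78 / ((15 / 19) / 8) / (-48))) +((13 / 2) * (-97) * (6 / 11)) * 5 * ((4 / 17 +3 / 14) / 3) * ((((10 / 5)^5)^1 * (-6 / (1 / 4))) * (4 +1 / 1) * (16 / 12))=212377685963569339 / 160906217472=1319884.90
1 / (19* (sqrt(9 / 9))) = 1 / 19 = 0.05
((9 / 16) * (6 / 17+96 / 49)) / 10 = 0.13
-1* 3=-3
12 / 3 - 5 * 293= -1461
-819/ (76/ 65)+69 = -47991/ 76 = -631.46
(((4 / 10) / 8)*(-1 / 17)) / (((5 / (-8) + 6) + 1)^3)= -128 / 11275335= -0.00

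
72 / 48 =3 / 2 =1.50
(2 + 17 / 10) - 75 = -713 / 10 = -71.30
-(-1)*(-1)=-1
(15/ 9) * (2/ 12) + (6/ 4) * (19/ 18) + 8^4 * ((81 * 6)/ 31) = 71665693/ 1116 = 64216.57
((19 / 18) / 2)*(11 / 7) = 209 / 252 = 0.83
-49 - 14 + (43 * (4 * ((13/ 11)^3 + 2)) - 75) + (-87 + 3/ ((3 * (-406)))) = 217725507/ 540386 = 402.91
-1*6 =-6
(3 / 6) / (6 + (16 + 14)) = 1 / 72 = 0.01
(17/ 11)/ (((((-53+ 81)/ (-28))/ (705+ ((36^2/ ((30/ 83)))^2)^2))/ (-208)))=365291553627685188816/ 6875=53133316891299663.83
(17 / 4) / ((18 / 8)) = 17 / 9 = 1.89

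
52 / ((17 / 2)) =104 / 17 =6.12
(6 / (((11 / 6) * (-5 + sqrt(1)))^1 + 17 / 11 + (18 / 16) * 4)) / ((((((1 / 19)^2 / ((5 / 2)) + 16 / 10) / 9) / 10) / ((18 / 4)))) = -1178.45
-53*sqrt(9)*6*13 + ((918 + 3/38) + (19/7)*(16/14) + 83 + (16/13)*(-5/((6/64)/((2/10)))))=-828640165/72618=-11410.95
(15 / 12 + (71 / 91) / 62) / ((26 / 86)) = 612621 / 146692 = 4.18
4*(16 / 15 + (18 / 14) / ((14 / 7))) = 6.84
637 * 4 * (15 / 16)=9555 / 4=2388.75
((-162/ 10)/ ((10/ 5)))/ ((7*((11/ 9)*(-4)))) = 729/ 3080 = 0.24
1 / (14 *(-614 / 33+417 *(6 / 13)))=429 / 1044176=0.00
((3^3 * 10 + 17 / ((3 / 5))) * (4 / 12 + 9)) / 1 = 25060 / 9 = 2784.44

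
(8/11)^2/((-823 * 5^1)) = -64/497915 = -0.00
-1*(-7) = 7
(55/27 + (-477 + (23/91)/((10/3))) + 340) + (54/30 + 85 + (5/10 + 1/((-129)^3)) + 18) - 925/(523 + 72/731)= -260244692474378/8299823585235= -31.36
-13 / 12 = -1.08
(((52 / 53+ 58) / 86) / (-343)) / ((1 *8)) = -1563 / 6253576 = -0.00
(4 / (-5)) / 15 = -4 / 75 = -0.05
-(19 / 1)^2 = -361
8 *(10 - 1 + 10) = 152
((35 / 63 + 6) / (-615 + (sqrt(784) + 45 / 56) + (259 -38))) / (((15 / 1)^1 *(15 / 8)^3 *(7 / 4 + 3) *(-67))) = 6766592 / 11861797291875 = 0.00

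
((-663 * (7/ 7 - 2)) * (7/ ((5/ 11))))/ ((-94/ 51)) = -2603601/ 470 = -5539.58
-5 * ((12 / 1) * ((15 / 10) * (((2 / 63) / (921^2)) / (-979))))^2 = -80 / 33790917531717598329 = -0.00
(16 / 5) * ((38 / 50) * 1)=304 / 125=2.43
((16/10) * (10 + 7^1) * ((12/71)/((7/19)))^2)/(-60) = -589152/6175225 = -0.10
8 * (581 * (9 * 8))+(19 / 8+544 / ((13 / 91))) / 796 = 2131119891 / 6368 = 334660.79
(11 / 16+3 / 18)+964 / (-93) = -14153 / 1488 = -9.51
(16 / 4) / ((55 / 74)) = 296 / 55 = 5.38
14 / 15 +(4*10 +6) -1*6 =614 / 15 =40.93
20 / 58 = 0.34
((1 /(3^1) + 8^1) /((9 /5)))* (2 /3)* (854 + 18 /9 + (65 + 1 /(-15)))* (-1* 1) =-2842.39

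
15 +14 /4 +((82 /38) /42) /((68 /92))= 125957 /6783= 18.57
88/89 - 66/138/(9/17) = 0.09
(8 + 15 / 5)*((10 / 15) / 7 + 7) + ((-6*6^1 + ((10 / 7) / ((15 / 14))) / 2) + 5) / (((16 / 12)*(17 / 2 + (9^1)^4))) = 6152533 / 78834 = 78.04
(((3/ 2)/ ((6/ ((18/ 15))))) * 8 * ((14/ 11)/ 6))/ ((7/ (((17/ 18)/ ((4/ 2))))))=17/ 495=0.03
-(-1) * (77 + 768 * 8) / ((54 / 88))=273724 / 27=10137.93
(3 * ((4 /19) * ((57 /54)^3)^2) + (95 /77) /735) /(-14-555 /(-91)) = -121683541499 /1098427608432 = -0.11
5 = 5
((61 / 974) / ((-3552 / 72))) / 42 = -61 / 2018128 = -0.00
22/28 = 11/14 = 0.79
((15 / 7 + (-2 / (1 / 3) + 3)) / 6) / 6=-1 / 42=-0.02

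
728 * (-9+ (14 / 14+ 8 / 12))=-16016 / 3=-5338.67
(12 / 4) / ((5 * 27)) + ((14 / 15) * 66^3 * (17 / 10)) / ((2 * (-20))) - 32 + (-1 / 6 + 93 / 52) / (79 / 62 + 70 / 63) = -40472406289 / 3539250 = -11435.31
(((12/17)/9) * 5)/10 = 2/51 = 0.04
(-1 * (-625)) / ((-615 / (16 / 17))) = -2000 / 2091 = -0.96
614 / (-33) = -614 / 33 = -18.61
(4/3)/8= 1/6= 0.17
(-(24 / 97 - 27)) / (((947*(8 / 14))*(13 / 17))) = 308805 / 4776668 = 0.06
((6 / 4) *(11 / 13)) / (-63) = -11 / 546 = -0.02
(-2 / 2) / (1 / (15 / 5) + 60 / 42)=-21 / 37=-0.57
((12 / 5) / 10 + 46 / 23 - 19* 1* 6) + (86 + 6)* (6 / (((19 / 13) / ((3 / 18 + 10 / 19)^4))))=-82432057249 / 3342733650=-24.66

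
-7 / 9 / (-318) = 7 / 2862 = 0.00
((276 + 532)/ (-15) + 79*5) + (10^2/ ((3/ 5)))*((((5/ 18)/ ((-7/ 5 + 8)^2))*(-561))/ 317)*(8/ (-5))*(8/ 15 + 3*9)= 1796331299/ 4236705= 423.99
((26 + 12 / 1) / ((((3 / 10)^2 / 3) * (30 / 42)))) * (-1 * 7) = -12413.33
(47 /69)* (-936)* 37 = -542568 /23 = -23589.91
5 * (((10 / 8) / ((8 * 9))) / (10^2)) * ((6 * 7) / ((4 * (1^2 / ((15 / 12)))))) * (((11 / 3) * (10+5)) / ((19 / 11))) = 21175 / 58368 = 0.36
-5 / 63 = -0.08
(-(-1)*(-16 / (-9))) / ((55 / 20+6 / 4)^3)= 1024 / 44217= 0.02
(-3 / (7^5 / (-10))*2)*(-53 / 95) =-636 / 319333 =-0.00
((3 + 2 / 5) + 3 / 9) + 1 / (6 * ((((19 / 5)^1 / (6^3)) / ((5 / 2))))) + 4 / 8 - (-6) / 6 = 16483 / 570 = 28.92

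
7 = 7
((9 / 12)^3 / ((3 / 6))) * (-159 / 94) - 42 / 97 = -542757 / 291776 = -1.86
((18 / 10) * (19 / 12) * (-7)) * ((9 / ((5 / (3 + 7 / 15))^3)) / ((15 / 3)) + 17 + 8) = -797997739 / 1562500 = -510.72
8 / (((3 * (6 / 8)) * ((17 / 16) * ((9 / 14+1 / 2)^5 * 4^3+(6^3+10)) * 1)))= 4302592 / 451008351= 0.01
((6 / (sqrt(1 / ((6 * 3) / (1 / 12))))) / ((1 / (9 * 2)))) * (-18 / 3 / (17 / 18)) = -69984 * sqrt(6) / 17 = -10083.83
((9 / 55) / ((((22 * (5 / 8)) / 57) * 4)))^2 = 263169 / 9150625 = 0.03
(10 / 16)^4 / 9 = 625 / 36864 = 0.02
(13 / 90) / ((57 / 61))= 793 / 5130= 0.15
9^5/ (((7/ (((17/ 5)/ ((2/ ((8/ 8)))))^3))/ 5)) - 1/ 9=2610968233/ 12600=207219.70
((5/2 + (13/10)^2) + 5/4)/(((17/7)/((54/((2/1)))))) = 1512/25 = 60.48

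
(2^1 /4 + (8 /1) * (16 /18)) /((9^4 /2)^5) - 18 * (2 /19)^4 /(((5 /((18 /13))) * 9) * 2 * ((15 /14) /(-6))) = 882354728356608505341776 /4634367426847542203454728925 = 0.00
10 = 10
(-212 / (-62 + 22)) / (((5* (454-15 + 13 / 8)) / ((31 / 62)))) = 106 / 88125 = 0.00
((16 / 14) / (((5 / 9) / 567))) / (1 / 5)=5832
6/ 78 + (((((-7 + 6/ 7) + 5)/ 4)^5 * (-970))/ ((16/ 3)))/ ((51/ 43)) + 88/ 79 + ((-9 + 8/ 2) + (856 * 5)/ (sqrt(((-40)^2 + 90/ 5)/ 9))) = -1032060388/ 293433413 + 6420 * sqrt(1618)/ 809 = 315.69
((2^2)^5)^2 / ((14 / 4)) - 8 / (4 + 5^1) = 18874312 / 63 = 299592.25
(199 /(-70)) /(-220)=199 /15400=0.01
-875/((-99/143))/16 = 11375/144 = 78.99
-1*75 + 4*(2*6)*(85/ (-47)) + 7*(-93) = -38202/ 47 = -812.81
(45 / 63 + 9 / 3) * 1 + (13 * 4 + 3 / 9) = 1177 / 21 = 56.05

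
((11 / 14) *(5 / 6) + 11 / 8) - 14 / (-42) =397 / 168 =2.36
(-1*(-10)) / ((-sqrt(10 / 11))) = -sqrt(110) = -10.49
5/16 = 0.31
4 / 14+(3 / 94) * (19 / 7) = 35 / 94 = 0.37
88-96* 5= -392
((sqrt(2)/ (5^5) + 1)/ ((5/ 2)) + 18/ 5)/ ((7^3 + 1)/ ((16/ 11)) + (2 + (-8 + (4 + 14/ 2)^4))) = 4 * sqrt(2)/ 464734375 + 8/ 29743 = 0.00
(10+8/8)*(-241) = -2651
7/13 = 0.54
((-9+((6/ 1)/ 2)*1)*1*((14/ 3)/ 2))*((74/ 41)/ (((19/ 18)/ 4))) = -74592/ 779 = -95.75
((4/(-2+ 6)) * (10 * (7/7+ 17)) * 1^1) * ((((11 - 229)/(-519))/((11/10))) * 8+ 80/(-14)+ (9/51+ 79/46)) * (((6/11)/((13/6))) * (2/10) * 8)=-41343708096/744817073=-55.51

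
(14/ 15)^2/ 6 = 98/ 675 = 0.15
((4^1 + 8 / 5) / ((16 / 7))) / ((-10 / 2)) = -49 / 100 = -0.49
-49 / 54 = -0.91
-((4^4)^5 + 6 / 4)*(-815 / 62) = 1792203953277325 / 124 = 14453257687720.36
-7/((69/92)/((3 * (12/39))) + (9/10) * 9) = -560/713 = -0.79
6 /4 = 3 /2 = 1.50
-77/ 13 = -5.92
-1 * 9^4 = -6561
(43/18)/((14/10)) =215/126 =1.71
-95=-95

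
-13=-13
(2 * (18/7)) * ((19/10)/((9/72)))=2736/35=78.17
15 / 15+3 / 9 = 4 / 3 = 1.33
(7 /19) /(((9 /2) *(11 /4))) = 56 /1881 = 0.03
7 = 7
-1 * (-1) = 1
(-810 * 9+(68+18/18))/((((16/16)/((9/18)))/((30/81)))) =-12035/9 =-1337.22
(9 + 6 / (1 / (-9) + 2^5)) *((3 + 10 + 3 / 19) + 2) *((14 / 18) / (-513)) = -9376 / 44403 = -0.21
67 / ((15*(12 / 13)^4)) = 1913587 / 311040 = 6.15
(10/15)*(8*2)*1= 32/3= 10.67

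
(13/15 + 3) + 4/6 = 68/15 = 4.53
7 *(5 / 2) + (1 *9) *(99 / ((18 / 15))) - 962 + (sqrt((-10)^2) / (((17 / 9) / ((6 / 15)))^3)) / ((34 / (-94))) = -422329258 / 2088025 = -202.26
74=74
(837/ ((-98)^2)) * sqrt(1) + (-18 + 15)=-2.91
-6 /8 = -3 /4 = -0.75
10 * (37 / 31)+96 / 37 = 16666 / 1147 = 14.53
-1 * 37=-37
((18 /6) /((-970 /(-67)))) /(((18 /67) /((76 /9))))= 85291 /13095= 6.51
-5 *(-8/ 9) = 40/ 9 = 4.44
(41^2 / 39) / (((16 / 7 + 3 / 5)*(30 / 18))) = 11767 / 1313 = 8.96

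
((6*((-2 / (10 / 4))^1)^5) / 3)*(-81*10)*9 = 2985984 / 625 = 4777.57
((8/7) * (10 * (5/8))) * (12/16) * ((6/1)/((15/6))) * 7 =90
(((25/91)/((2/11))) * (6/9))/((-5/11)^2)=1331/273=4.88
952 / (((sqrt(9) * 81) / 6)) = 1904 / 81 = 23.51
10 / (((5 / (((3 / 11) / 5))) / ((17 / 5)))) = 102 / 275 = 0.37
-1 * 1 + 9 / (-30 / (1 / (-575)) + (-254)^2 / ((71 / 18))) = -1.00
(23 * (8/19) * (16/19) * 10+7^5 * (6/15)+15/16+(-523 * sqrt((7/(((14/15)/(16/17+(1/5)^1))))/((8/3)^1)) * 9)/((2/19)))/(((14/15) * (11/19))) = 84230031/6688-76465215 * sqrt(1649)/20944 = -135662.59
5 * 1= 5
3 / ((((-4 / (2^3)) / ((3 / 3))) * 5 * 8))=-3 / 20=-0.15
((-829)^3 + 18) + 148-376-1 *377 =-569723376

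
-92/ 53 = -1.74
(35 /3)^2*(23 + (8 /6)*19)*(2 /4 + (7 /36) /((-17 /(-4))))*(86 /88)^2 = 3429.00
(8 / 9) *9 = 8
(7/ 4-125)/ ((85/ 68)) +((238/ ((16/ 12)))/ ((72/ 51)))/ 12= -88.06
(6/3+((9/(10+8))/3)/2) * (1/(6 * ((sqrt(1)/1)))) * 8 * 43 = 1075/9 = 119.44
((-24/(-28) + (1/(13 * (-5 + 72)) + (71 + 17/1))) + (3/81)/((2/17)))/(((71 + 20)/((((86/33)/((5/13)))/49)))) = 252488905/1863322461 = 0.14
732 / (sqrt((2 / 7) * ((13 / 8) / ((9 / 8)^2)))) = 1647 * sqrt(91) / 13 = 1208.57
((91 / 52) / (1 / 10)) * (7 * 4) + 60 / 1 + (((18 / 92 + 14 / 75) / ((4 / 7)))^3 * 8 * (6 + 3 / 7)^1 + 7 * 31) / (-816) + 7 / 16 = 3277239345506809 / 5956963200000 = 550.15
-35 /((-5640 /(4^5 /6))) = 1.06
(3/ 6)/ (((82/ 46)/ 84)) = 966/ 41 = 23.56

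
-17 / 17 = -1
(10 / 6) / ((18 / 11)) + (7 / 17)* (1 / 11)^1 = 10663 / 10098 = 1.06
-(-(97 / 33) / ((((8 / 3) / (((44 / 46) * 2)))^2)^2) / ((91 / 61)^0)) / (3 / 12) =3485889 / 1119364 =3.11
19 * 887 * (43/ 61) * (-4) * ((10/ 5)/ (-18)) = 2898716/ 549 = 5279.99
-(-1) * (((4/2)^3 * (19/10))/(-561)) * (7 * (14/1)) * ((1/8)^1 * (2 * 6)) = -3724/935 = -3.98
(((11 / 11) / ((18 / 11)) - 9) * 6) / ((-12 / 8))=302 / 9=33.56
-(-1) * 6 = 6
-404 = -404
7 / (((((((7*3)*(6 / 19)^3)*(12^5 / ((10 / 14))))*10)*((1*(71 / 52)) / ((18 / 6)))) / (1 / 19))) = 0.00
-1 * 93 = -93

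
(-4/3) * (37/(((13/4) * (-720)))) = 37/1755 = 0.02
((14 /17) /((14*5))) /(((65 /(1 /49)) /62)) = 62 /270725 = 0.00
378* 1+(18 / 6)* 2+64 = 448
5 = 5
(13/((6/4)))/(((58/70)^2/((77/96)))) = 1226225/121104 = 10.13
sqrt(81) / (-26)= -9 / 26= -0.35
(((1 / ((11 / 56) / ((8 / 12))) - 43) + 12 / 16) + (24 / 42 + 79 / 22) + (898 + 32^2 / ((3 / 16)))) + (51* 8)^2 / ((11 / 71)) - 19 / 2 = 332875495 / 308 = 1080764.59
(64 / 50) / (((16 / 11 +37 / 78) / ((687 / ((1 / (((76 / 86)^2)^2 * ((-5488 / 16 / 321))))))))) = -4496776006474752 / 15135459377125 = -297.10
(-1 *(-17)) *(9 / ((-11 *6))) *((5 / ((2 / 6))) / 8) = -765 / 176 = -4.35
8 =8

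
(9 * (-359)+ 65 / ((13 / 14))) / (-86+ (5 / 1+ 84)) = -3161 / 3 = -1053.67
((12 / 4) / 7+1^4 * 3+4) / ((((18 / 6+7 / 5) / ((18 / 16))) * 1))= 585 / 308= 1.90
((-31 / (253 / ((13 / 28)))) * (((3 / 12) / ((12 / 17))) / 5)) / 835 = -6851 / 1419633600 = -0.00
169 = 169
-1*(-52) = 52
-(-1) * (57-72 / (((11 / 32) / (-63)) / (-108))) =-15675789 / 11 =-1425071.73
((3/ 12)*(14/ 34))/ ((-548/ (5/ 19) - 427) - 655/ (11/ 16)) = -385/ 12948356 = -0.00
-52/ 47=-1.11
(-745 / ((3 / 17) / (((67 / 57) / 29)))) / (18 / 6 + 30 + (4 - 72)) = 169711 / 34713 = 4.89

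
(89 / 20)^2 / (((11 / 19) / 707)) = 106402793 / 4400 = 24182.45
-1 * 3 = -3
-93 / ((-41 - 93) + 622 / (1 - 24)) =2139 / 3704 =0.58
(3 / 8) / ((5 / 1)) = 3 / 40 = 0.08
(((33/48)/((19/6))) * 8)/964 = 33/18316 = 0.00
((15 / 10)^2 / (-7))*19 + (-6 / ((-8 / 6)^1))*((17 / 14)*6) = 747 / 28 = 26.68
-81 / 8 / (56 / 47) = -8.50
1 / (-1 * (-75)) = 1 / 75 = 0.01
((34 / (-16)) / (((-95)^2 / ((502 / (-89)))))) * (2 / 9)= 4267 / 14458050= 0.00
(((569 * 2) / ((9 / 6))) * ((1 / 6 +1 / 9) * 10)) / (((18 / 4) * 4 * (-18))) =-14225 / 2187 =-6.50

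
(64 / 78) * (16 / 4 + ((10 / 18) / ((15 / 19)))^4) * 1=5553440 / 1594323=3.48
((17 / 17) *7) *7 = 49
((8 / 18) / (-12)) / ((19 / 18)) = -2 / 57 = -0.04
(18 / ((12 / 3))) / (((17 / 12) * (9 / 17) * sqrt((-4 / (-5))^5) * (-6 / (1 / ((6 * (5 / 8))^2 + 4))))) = -25 * sqrt(5) / 578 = -0.10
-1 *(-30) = 30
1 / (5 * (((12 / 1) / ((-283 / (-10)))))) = 283 / 600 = 0.47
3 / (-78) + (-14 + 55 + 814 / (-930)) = 484643 / 12090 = 40.09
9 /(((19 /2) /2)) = 36 /19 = 1.89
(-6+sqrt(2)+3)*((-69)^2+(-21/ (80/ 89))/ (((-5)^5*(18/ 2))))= -7549.93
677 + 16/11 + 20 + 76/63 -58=444671/693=641.66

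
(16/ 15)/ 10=8/ 75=0.11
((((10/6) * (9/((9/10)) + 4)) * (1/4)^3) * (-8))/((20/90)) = -105/8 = -13.12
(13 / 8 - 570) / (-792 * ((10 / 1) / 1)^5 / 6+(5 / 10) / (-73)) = 0.00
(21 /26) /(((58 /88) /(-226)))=-104412 /377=-276.95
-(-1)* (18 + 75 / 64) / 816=409 / 17408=0.02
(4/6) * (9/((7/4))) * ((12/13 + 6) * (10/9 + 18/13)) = 70080/1183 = 59.24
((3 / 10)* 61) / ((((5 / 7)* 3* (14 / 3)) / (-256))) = -11712 / 25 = -468.48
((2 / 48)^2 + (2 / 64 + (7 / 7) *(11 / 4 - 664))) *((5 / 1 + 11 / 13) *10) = -2783215 / 72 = -38655.76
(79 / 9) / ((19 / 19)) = 8.78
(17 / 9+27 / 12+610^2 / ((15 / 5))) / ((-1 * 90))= -4465349 / 3240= -1378.19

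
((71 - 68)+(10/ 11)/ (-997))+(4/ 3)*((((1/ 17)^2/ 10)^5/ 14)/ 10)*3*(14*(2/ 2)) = 16577013844917014760967/ 5527351276556045750000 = 3.00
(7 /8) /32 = 7 /256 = 0.03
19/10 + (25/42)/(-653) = 130211/68565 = 1.90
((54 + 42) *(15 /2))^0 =1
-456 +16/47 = -21416/47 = -455.66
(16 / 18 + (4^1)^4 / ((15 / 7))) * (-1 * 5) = -5416 / 9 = -601.78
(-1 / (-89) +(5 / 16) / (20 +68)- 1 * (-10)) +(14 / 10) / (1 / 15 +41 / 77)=267767705 / 21678976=12.35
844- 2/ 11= 9282/ 11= 843.82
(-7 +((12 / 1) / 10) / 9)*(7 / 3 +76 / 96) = -515 / 24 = -21.46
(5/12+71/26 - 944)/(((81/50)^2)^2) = -229332812500/1678822119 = -136.60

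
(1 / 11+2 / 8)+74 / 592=41 / 88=0.47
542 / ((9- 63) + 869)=542 / 815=0.67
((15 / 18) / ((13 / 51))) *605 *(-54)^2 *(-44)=-3299016600 / 13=-253770507.69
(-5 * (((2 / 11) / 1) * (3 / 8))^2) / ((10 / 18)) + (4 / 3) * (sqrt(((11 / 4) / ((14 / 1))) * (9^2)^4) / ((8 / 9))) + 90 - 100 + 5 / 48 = -28859 / 2904 + 19683 * sqrt(154) / 56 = 4351.84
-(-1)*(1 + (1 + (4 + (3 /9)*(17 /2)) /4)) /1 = 89 /24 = 3.71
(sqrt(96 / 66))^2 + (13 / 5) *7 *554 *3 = 1663742 / 55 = 30249.85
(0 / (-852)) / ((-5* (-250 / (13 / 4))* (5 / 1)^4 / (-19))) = 0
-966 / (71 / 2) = -1932 / 71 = -27.21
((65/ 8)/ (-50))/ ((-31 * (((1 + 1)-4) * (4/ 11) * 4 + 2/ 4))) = -0.00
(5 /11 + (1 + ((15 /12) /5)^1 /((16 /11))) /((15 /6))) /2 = 325 /704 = 0.46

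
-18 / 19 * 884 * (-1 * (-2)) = -31824 / 19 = -1674.95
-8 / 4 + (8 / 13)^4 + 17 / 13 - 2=-72799 / 28561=-2.55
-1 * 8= -8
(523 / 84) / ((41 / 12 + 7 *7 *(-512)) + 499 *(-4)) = -523 / 2274769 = -0.00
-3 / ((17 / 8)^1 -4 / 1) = 8 / 5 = 1.60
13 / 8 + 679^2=3688341 / 8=461042.62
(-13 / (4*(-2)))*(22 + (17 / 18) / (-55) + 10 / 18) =290069 / 7920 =36.62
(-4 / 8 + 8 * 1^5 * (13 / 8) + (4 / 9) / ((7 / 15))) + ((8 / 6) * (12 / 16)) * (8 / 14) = 589 / 42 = 14.02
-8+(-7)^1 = -15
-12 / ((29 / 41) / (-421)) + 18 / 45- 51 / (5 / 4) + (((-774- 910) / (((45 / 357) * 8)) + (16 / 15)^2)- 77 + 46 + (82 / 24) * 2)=35294294 / 6525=5409.09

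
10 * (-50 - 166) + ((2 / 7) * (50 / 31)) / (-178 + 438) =-6093355 / 2821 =-2160.00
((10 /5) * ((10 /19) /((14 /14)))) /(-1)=-20 /19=-1.05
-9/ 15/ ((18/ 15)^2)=-5/ 12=-0.42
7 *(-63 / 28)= -63 / 4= -15.75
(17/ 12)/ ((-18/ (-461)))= 7837/ 216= 36.28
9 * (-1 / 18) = -1 / 2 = -0.50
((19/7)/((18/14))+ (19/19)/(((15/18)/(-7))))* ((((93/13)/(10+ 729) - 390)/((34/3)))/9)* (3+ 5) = 471243676/2449785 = 192.36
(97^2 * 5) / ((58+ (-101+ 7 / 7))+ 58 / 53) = -2493385 / 2168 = -1150.09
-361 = -361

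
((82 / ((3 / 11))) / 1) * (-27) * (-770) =6250860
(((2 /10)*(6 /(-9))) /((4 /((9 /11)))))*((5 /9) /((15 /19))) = -19 /990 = -0.02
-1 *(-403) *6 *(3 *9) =65286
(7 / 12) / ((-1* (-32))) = 7 / 384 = 0.02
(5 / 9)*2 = 10 / 9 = 1.11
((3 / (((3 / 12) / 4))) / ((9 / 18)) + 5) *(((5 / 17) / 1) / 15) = 101 / 51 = 1.98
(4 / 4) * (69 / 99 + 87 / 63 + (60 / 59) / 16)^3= 58931989710875 / 6000786624448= 9.82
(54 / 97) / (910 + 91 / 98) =84 / 137449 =0.00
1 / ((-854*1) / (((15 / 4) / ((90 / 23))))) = -23 / 20496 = -0.00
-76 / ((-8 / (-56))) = -532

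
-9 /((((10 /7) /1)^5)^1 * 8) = -151263 /800000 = -0.19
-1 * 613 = -613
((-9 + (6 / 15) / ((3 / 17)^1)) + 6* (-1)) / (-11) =191 / 165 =1.16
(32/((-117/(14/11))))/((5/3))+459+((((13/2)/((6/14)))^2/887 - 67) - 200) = 4384777363/22831380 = 192.05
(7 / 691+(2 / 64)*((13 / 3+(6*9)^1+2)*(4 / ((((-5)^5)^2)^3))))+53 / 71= 829696655273437500008880041 / 1096598803997039794921875000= 0.76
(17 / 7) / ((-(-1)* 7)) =17 / 49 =0.35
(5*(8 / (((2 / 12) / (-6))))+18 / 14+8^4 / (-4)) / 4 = -17239 / 28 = -615.68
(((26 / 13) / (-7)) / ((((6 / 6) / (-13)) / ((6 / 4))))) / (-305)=-39 / 2135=-0.02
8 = 8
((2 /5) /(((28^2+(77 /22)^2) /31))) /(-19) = -248 /302575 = -0.00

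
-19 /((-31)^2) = -19 /961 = -0.02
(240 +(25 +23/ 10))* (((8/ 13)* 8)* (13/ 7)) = 85536/ 35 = 2443.89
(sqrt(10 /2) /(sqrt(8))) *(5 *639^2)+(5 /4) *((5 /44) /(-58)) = -25 /10208+2041605 *sqrt(10) /4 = 1614030.47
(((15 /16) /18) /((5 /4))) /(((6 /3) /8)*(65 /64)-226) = -32 /173373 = -0.00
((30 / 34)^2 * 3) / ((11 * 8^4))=675 / 13021184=0.00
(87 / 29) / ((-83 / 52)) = -156 / 83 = -1.88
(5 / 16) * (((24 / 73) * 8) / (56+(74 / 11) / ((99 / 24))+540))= 1089 / 791831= 0.00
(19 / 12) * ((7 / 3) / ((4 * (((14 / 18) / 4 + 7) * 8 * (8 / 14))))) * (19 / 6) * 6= 2527 / 4736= 0.53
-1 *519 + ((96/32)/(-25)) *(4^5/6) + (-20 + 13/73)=-1020726/1825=-559.30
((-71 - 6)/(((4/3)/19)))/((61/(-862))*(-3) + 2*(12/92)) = -14502719/6254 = -2318.95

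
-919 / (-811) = 919 / 811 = 1.13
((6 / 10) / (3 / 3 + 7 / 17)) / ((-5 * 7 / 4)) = -17 / 350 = -0.05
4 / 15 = 0.27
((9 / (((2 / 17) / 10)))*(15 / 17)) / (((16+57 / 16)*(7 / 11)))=118800 / 2191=54.22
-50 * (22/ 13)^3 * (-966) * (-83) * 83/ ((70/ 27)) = -1366586361360/ 2197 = -622023833.12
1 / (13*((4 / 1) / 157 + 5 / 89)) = 13973 / 14833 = 0.94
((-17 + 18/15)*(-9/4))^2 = 505521/400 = 1263.80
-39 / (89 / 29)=-1131 / 89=-12.71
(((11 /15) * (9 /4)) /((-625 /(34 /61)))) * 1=-0.00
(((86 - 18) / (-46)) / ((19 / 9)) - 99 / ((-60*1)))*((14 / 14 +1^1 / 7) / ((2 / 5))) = 8301 / 3059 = 2.71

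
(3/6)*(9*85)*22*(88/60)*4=49368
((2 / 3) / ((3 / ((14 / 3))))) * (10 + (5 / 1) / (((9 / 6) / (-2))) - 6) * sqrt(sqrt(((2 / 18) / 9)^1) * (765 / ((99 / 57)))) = -224 * sqrt(53295) / 2673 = -19.35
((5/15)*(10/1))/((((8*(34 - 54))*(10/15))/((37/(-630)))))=37/20160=0.00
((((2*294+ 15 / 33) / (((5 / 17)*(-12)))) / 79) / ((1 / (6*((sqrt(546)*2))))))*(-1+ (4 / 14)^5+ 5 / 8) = 13975207*sqrt(546) / 1479016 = 220.79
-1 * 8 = -8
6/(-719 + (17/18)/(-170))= -1080/129421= -0.01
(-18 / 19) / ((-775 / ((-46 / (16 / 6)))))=-621 / 29450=-0.02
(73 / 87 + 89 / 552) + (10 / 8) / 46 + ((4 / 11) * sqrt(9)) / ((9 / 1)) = 8428 / 7337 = 1.15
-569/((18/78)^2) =-96161/9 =-10684.56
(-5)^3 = -125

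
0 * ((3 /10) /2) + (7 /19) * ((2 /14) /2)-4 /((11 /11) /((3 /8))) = -28 /19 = -1.47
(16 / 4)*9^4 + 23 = 26267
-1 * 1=-1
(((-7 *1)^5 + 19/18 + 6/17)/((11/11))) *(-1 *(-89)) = -457683479/306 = -1495697.64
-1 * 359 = -359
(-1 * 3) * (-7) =21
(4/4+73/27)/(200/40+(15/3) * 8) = 20/243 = 0.08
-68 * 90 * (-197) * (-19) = -22907160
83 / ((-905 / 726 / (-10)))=120516 / 181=665.83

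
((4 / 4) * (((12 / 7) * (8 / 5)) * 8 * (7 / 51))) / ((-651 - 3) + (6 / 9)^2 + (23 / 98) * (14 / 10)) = -32256 / 6996061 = -0.00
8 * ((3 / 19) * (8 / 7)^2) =1536 / 931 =1.65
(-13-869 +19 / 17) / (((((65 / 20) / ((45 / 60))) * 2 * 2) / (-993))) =50464.39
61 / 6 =10.17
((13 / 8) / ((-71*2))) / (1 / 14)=-91 / 568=-0.16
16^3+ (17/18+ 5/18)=36875/9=4097.22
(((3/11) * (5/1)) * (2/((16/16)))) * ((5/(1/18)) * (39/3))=35100/11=3190.91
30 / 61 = 0.49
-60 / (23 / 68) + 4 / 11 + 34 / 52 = -1160187 / 6578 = -176.37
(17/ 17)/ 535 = 1/ 535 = 0.00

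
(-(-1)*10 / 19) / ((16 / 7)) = 35 / 152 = 0.23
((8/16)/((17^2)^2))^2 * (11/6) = 11/167418178584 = 0.00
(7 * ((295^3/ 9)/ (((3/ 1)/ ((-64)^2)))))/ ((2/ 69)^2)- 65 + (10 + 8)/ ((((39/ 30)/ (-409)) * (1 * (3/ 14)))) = 1265502678134785/ 39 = 32448786618840.64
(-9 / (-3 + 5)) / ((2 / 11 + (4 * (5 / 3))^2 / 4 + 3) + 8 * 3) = -891 / 7582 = -0.12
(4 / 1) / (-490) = -2 / 245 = -0.01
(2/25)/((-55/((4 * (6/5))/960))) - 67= -9212501/137500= -67.00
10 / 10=1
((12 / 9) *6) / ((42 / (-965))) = -3860 / 21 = -183.81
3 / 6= 1 / 2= 0.50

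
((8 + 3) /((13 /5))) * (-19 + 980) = 52855 /13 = 4065.77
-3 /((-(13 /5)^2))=75 /169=0.44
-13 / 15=-0.87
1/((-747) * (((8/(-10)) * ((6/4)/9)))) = 5/498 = 0.01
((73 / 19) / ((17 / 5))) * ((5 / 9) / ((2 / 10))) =9125 / 2907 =3.14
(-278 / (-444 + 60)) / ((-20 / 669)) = -30997 / 1280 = -24.22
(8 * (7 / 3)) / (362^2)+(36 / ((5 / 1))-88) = -39706262 / 491415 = -80.80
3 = 3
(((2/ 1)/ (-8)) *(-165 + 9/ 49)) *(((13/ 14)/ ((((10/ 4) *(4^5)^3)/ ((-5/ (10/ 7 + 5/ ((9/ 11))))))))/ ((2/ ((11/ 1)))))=-2598453/ 49982681907200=-0.00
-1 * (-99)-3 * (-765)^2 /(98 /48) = -42131349 /49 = -859823.45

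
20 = 20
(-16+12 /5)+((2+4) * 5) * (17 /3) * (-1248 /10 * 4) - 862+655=-425423 /5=-85084.60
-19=-19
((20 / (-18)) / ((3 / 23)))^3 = -12167000 / 19683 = -618.15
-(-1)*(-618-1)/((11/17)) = -10523/11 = -956.64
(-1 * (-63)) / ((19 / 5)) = 315 / 19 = 16.58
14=14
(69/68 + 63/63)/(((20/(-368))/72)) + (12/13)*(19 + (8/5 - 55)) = -2984424/1105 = -2700.84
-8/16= -1/2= -0.50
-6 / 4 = -3 / 2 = -1.50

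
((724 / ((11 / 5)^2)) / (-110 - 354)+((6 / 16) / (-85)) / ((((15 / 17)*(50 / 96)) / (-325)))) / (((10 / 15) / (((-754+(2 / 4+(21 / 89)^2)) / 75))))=-2343486419479 / 55589578000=-42.16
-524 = -524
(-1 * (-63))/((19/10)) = 630/19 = 33.16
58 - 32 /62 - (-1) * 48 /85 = 152958 /2635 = 58.05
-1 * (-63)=63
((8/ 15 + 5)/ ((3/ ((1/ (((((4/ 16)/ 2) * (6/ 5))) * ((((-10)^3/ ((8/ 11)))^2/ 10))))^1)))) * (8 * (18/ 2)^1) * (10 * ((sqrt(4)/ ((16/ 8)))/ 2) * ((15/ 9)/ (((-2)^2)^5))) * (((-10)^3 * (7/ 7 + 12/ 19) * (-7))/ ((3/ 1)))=18011/ 124146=0.15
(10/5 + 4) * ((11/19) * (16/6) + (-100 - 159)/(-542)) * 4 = 249836/5149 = 48.52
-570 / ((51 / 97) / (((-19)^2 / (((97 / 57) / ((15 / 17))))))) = -58644450 / 289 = -202921.97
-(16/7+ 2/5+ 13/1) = -549/35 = -15.69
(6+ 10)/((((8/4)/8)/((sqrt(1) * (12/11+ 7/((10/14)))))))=38336/55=697.02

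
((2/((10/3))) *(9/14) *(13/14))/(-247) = -27/18620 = -0.00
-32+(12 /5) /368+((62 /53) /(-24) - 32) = -1171012 /18285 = -64.04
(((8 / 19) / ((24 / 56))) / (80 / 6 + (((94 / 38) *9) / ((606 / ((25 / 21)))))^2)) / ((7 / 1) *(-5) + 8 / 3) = -6382072032 / 2800915751155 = -0.00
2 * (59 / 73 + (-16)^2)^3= 13177266637446 / 389017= 33873241.11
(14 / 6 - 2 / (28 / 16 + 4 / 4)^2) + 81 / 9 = 4018 / 363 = 11.07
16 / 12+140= 424 / 3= 141.33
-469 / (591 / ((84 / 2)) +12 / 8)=-3283 / 109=-30.12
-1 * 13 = -13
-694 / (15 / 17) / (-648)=5899 / 4860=1.21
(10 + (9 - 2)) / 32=17 / 32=0.53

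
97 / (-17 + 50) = 97 / 33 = 2.94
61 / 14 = 4.36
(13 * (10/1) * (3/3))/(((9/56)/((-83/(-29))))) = 604240/261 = 2315.10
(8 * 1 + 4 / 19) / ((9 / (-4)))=-208 / 57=-3.65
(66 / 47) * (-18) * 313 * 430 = -159892920 / 47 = -3401977.02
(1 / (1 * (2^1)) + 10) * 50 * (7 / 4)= 3675 / 4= 918.75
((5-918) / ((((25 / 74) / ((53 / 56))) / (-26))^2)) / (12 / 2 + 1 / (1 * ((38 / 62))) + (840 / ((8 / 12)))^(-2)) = -3652677089604972 / 5755050475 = -634690.71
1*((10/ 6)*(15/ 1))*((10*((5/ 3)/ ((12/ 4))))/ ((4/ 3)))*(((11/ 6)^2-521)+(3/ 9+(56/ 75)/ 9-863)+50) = -89790025/ 648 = -138564.85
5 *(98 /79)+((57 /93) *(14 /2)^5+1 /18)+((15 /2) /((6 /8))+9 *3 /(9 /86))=10575.32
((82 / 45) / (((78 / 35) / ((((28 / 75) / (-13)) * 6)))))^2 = 258309184 / 13013105625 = 0.02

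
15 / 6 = 5 / 2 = 2.50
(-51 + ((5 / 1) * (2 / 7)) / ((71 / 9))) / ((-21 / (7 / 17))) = 8419 / 8449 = 1.00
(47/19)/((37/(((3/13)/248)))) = 141/2266472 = 0.00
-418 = -418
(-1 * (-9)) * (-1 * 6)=-54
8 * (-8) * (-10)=640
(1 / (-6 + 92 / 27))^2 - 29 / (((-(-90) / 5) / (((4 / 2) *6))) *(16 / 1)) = -31151 / 29400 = -1.06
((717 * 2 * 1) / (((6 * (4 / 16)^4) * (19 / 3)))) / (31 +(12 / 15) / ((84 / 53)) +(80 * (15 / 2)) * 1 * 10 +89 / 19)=19272960 / 12042197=1.60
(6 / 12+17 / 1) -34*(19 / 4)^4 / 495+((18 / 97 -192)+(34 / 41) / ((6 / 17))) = -52143040489 / 251982720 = -206.93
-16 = -16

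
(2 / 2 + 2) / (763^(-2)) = 1746507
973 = 973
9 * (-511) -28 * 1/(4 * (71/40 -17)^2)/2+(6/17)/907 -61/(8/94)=-17370746988859/3267779508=-5315.76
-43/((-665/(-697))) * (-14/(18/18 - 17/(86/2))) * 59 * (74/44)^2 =104093868563/597740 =174145.73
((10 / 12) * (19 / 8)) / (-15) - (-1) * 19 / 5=2641 / 720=3.67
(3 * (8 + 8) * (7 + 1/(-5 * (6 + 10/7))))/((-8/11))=-59829/130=-460.22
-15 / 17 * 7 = -105 / 17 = -6.18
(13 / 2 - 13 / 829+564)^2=894656814769 / 2748964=325452.36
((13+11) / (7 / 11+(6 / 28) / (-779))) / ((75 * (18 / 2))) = 959728 / 17169525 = 0.06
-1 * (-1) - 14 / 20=0.30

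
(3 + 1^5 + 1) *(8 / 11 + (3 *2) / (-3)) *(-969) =67830 / 11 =6166.36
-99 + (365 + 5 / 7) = 1867 / 7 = 266.71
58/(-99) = -58/99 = -0.59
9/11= 0.82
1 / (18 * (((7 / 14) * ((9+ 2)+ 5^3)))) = 1 / 1224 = 0.00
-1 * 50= -50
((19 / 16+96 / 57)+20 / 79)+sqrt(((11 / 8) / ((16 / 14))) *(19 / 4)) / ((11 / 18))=7.04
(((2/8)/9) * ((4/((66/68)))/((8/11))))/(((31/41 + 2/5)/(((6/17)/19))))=205/81054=0.00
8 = 8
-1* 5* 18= -90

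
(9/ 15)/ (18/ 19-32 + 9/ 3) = -57/ 2665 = -0.02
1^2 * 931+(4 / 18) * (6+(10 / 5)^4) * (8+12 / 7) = 61645 / 63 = 978.49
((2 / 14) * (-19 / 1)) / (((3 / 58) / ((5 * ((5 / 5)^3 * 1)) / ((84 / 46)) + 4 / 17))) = -1169773 / 7497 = -156.03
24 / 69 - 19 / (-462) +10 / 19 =184787 / 201894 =0.92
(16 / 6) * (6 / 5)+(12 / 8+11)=157 / 10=15.70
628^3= 247673152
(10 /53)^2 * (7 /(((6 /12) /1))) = 1400 /2809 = 0.50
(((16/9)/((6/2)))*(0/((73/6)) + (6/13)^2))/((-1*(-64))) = 1/507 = 0.00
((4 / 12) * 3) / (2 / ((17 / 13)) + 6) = 17 / 128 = 0.13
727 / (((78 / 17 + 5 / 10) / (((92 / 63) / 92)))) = 24718 / 10899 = 2.27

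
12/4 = 3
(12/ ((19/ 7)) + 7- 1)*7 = 1386/ 19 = 72.95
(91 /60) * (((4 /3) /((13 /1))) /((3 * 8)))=7 /1080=0.01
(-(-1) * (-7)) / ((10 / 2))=-7 / 5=-1.40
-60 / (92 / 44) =-660 / 23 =-28.70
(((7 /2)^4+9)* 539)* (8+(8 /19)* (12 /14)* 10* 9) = 131884445 /38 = 3470643.29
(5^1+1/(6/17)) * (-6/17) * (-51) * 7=987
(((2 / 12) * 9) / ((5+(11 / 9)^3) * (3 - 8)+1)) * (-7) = 15309 / 48302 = 0.32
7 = 7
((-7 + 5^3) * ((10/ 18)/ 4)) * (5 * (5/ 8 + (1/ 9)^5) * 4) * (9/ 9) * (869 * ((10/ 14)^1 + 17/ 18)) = 11299373434525/ 38263752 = 295302.29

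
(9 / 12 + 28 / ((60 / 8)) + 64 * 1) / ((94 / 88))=45199 / 705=64.11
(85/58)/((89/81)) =6885/5162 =1.33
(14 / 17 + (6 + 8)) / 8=63 / 34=1.85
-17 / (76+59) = -17 / 135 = -0.13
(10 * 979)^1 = 9790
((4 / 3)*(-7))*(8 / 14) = -16 / 3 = -5.33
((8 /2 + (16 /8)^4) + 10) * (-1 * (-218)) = 6540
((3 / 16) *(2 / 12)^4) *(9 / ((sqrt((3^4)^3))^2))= 1 / 408146688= 0.00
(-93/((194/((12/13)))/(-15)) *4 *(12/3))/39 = 2.72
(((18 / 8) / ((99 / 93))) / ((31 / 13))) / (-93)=-13 / 1364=-0.01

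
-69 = -69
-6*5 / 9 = -10 / 3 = -3.33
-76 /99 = -0.77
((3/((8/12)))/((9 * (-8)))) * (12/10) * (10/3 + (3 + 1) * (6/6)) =-11/20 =-0.55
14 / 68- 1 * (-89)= 3033 / 34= 89.21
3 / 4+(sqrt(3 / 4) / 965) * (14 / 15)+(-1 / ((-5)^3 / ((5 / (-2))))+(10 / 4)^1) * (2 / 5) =7 * sqrt(3) / 14475+871 / 500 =1.74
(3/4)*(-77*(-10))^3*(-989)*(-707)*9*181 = 390005048262233250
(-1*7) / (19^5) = -7 / 2476099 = -0.00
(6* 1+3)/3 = 3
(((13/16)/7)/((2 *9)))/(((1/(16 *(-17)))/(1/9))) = -221/1134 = -0.19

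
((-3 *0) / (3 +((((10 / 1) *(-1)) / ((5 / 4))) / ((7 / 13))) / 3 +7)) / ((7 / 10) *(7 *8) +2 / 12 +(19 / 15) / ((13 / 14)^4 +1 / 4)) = 0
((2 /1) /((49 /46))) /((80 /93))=2139 /980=2.18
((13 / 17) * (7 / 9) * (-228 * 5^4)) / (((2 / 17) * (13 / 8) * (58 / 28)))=-214022.99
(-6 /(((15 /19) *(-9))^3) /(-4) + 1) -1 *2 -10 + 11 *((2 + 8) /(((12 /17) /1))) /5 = 16535758 /820125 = 20.16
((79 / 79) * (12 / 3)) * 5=20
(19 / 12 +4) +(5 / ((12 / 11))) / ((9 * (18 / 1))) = 10909 / 1944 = 5.61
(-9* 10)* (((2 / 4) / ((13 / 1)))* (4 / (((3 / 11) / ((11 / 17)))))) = -32.85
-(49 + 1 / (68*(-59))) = -196587 / 4012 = -49.00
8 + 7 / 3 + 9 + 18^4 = 314986 / 3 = 104995.33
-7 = -7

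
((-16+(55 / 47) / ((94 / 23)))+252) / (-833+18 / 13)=-13570869 / 47762998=-0.28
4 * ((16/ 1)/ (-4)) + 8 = -8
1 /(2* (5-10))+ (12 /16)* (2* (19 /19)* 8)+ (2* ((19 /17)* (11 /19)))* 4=2903 /170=17.08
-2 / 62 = -1 / 31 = -0.03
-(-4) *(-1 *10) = -40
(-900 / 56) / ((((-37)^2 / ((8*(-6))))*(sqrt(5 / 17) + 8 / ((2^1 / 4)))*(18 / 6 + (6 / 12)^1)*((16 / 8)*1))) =54400 / 10800041-200*sqrt(85) / 10800041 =0.00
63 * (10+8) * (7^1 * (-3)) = -23814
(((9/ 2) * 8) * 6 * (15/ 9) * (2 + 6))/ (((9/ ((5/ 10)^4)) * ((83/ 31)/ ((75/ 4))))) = 11625/ 83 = 140.06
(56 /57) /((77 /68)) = 544 /627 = 0.87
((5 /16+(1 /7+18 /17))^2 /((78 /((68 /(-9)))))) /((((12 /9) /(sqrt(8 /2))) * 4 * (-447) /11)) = 10158731 /4956736512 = 0.00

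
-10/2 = -5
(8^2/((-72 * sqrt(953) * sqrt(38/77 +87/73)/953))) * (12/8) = -4 * sqrt(50745089549)/28419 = -31.71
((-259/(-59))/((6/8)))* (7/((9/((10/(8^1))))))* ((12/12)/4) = 9065/6372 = 1.42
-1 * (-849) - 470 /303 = 256777 /303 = 847.45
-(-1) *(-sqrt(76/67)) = -2 *sqrt(1273)/67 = -1.07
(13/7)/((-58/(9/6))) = -0.05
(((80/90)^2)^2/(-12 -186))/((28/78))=-13312/1515591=-0.01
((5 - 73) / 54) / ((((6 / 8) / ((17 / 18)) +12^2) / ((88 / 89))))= -101728 / 11829969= -0.01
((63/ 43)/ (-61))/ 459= -7/ 133773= -0.00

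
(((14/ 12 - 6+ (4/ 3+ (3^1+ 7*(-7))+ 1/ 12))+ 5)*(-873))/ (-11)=-155103/ 44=-3525.07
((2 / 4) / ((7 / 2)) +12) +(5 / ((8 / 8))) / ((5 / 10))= 155 / 7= 22.14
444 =444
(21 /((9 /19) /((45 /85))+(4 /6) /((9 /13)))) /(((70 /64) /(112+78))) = 1963.72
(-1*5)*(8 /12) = -10 /3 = -3.33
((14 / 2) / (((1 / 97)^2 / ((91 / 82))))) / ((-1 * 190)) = -5993533 / 15580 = -384.69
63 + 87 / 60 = 1289 / 20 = 64.45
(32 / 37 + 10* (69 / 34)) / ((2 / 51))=39927 / 74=539.55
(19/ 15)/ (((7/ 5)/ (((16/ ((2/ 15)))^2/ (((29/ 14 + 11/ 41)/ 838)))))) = 6266899200/ 1343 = 4666343.41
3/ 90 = 1/ 30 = 0.03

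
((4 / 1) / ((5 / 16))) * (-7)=-448 / 5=-89.60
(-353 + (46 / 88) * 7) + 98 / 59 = -902577 / 2596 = -347.68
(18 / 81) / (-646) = -1 / 2907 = -0.00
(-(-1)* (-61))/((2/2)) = -61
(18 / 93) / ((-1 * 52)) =-3 / 806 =-0.00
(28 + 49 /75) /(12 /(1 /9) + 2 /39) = 3991 /15050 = 0.27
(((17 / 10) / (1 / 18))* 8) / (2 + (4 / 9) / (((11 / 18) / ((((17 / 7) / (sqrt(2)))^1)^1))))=3628548 / 18085 - 1602216* sqrt(2) / 18085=75.35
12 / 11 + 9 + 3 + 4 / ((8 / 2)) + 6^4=14411 / 11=1310.09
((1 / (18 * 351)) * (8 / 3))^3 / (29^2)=64 / 715827926854053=0.00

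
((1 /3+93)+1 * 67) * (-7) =-3367 /3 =-1122.33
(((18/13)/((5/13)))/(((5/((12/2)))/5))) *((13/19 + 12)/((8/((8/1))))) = 26028/95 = 273.98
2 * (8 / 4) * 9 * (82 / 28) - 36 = 486 / 7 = 69.43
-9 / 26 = -0.35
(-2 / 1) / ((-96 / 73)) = 73 / 48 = 1.52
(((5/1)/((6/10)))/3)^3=15625/729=21.43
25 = 25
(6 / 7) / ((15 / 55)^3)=42.25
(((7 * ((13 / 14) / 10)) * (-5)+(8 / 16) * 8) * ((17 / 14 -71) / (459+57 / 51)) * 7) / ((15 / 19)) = -315571 / 312880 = -1.01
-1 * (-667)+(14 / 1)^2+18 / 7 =6059 / 7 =865.57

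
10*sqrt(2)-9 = 5.14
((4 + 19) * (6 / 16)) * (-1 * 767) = -52923 / 8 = -6615.38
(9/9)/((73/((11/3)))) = 11/219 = 0.05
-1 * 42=-42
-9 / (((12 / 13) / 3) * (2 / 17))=-1989 / 8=-248.62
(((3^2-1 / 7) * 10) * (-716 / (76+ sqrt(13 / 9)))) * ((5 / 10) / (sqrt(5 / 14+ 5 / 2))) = -15182064 * sqrt(35) / 363797+ 66588 * sqrt(455) / 363797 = -242.99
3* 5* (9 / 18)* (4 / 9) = 10 / 3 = 3.33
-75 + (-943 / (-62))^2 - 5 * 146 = -2205171 / 3844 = -573.67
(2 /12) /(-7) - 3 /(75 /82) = -3469 /1050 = -3.30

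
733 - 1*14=719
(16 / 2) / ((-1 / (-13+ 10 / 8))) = 94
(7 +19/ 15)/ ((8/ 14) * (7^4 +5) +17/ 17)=868/ 144465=0.01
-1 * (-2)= 2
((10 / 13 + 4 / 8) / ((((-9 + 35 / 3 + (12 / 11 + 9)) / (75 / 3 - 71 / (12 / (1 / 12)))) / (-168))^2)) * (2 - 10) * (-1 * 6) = 14620087011222 / 2304133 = 6345157.60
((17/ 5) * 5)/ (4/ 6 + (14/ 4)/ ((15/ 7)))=170/ 23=7.39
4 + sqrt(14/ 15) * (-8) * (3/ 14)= 4 - 4 * sqrt(210)/ 35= 2.34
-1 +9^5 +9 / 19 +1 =1121940 / 19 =59049.47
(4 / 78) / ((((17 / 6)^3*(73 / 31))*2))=2232 / 4662437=0.00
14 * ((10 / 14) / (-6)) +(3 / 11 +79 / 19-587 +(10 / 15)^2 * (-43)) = -1134896 / 1881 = -603.35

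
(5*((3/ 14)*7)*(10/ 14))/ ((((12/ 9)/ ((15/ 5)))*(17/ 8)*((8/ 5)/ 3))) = 10125/ 952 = 10.64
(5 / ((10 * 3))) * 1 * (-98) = -49 / 3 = -16.33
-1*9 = -9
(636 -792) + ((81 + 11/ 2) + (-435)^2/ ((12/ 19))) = 1198147/ 4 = 299536.75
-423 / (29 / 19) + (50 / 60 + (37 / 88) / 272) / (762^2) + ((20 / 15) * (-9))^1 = -349611603552941 / 1209151646208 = -289.14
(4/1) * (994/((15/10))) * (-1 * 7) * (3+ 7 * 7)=-2894528/3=-964842.67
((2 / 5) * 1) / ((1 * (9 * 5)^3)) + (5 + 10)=6834377 / 455625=15.00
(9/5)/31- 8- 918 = -143521/155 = -925.94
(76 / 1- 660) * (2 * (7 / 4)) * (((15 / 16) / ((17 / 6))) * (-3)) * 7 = 482895 / 34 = 14202.79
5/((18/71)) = 355/18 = 19.72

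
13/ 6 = 2.17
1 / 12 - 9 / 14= -47 / 84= -0.56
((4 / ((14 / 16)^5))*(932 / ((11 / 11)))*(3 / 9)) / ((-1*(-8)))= 15269888 / 50421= 302.85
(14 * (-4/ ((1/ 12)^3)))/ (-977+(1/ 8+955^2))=-774144/ 7288385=-0.11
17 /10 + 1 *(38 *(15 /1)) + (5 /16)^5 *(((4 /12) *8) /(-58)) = 65192444663 /114032640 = 571.70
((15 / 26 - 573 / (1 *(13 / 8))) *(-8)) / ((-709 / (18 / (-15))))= 219672 / 46085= 4.77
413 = 413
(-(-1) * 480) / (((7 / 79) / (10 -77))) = -2540640 / 7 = -362948.57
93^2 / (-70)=-8649 / 70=-123.56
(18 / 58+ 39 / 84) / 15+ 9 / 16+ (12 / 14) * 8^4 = 171078881 / 48720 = 3511.47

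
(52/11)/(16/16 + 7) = 0.59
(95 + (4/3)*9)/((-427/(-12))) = 1284/427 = 3.01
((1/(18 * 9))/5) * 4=2/405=0.00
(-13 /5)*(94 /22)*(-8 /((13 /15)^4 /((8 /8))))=157.53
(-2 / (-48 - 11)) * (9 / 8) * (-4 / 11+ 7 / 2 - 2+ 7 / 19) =5661 / 98648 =0.06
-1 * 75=-75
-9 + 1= -8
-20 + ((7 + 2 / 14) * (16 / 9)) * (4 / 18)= -9740 / 567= -17.18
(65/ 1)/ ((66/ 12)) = 130/ 11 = 11.82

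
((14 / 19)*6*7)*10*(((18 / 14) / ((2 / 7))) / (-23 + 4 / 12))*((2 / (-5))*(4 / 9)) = 3528 / 323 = 10.92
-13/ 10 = -1.30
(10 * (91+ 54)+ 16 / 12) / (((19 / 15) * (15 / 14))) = 60956 / 57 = 1069.40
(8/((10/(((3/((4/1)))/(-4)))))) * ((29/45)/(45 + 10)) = -29/16500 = -0.00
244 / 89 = 2.74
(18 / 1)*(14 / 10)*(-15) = -378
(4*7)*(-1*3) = -84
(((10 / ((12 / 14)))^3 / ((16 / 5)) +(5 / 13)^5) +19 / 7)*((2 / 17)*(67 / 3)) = 37535314931623 / 28631145816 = 1311.00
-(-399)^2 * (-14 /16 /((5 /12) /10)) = 3343221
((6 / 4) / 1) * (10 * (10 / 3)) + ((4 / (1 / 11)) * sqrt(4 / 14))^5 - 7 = 43 + 659664896 * sqrt(14) / 343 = 7196078.08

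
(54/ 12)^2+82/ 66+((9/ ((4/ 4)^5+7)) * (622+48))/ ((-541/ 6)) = 937847/ 71412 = 13.13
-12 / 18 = -2 / 3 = -0.67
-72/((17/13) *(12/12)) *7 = -6552/17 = -385.41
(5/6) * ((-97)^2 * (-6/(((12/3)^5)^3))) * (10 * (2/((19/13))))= -3057925/5100273664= -0.00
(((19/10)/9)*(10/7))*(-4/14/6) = -19/1323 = -0.01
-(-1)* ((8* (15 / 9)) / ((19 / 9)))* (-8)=-960 / 19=-50.53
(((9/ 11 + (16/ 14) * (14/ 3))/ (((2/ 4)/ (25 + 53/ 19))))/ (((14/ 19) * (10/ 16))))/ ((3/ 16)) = 59392/ 15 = 3959.47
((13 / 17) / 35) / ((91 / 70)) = 2 / 119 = 0.02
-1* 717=-717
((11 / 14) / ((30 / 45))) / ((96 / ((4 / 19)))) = 11 / 4256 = 0.00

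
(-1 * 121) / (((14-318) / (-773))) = -93533 / 304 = -307.67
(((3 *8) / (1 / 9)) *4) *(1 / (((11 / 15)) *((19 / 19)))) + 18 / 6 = 1181.18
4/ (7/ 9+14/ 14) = 9/ 4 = 2.25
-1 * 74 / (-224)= 37 / 112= 0.33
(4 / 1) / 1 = 4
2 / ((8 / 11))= 11 / 4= 2.75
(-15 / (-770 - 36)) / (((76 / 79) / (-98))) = -58065 / 30628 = -1.90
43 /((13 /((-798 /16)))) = -17157 /104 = -164.97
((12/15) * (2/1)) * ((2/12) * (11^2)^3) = 7086244/15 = 472416.27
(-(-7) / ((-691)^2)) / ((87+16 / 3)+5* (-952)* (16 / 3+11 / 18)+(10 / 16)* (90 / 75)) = -252 / 484781207009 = -0.00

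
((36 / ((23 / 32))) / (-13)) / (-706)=576 / 105547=0.01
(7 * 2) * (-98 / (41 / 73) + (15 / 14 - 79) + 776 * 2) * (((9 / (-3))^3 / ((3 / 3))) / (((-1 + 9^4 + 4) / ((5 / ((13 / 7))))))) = -234977715 / 1166204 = -201.49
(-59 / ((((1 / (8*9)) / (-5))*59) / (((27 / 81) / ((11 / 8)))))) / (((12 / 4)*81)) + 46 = 41306 / 891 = 46.36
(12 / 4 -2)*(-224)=-224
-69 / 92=-3 / 4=-0.75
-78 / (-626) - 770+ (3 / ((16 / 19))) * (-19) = -4194515 / 5008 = -837.56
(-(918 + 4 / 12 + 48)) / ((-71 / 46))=133354 / 213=626.08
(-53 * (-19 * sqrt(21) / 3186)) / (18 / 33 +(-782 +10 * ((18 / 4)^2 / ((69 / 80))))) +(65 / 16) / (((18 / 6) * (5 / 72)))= 39 / 2 - 254771 * sqrt(21) / 440649288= 19.50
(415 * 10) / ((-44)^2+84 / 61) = 25315 / 11818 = 2.14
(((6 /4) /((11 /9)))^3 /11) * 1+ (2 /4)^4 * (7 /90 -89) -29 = -725037143 /21083040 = -34.39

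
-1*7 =-7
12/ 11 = 1.09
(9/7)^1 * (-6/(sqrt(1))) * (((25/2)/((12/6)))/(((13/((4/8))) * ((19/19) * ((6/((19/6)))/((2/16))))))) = -1425/11648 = -0.12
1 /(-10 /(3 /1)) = -3 /10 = -0.30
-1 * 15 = -15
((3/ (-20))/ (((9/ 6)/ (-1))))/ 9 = 1/ 90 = 0.01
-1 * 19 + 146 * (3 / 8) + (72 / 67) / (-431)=4129123 / 115508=35.75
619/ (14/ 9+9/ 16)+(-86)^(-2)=659250161/ 2255780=292.25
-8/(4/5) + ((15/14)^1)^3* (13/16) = -9.00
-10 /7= -1.43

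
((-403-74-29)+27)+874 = 395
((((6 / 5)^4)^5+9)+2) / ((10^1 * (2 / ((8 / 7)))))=9410400376219702 / 3337860107421875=2.82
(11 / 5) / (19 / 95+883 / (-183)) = -2013 / 4232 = -0.48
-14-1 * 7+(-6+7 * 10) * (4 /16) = -5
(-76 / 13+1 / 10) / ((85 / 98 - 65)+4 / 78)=109809 / 1224595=0.09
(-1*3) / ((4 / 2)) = -3 / 2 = -1.50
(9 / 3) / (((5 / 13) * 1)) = 39 / 5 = 7.80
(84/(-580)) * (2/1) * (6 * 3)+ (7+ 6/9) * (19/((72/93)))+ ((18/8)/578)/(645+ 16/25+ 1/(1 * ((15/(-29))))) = 26647341676861/145662450480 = 182.94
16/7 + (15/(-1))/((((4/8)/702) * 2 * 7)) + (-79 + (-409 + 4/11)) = -21886/11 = -1989.64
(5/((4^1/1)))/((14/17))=85/56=1.52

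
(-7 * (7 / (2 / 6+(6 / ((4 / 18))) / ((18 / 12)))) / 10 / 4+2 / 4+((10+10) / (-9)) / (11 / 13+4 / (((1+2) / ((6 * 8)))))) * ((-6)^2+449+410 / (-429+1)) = 137942300687 / 714391920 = 193.09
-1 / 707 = -0.00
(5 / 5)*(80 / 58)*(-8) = -320 / 29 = -11.03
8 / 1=8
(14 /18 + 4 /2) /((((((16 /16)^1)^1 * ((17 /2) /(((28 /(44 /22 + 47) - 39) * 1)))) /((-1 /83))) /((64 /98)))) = 430400 /4355757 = 0.10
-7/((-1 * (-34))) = -0.21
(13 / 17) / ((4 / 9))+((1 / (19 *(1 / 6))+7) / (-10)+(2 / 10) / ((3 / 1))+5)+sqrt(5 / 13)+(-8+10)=sqrt(65) / 13+156119 / 19380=8.68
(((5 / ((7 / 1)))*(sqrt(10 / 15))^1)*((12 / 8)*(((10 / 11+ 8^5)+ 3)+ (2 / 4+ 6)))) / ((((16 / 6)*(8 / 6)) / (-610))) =-9897440625*sqrt(6) / 4928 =-4919577.78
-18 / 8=-9 / 4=-2.25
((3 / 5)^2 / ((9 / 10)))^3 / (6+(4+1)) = 0.01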